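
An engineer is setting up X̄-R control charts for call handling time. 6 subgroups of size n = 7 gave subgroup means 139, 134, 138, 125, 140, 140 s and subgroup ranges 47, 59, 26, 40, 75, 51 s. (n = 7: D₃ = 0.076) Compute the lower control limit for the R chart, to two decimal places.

R̄ = (47 + 59 + 26 + 40 + 75 + 51) / 6 = 298.0000 / 6 = 49.6667
LCL_R = D₃·R̄ = 0.076 × 49.6667 = 3.7747

3.77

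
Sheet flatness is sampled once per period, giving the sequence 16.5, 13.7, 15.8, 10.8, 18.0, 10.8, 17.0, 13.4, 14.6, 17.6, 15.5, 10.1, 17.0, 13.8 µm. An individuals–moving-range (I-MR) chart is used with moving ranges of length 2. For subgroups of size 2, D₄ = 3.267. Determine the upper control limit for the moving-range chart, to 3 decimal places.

Moving ranges: 2.8, 2.1, 5.0, 7.2, 7.2, 6.2, 3.6, 1.2, 3.0, 2.1, 5.4, 6.9, 3.2; M̄R̄ = 55.9000 / 13 = 4.3000
UCL_MR = D₄·M̄R̄ = 3.267 × 4.3000 = 14.0481

14.048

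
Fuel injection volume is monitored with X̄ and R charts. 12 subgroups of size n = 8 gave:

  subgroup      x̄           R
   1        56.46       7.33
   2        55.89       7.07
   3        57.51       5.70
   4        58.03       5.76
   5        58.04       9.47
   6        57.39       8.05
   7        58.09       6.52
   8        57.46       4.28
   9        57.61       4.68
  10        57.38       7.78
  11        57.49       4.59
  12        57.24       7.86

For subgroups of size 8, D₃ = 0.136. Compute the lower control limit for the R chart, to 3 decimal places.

R̄ = (7.33 + 7.07 + 5.70 + 5.76 + 9.47 + 8.05 + 6.52 + 4.28 + 4.68 + 7.78 + 4.59 + 7.86) / 12 = 79.0900 / 12 = 6.5908
LCL_R = D₃·R̄ = 0.136 × 6.5908 = 0.8964

0.896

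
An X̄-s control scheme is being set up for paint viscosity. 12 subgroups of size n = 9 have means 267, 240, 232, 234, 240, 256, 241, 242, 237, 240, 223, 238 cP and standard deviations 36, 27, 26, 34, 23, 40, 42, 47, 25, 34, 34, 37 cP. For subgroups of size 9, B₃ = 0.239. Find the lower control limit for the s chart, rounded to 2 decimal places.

8.07

s̄ = (36 + 27 + 26 + 34 + 23 + 40 + 42 + 47 + 25 + 34 + 34 + 37) / 12 = 33.7500
LCL_s = B₃·s̄ = 0.239 × 33.7500 = 8.0663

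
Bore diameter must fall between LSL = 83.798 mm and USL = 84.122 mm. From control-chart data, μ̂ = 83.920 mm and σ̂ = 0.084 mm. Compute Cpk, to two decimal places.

0.48

Cpu = (USL − μ̂) / (3σ̂) = (84.122 − 83.920) / (3 × 0.084) = 0.8016; Cpl = (μ̂ − LSL) / (3σ̂) = (83.920 − 83.798) / (3 × 0.084) = 0.4841; Cpk = min(Cpu, Cpl) = 0.4841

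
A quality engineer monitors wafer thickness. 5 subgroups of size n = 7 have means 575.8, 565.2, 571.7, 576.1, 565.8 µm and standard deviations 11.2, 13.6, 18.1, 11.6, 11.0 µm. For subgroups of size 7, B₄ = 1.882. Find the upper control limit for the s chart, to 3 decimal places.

s̄ = (11.2 + 13.6 + 18.1 + 11.6 + 11.0) / 5 = 13.1000
UCL_s = B₄·s̄ = 1.882 × 13.1000 = 24.6542

24.654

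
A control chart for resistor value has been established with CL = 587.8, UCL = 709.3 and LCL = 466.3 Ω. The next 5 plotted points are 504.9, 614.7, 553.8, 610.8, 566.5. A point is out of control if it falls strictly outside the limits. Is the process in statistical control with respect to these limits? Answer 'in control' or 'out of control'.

in control

All 5 points lie within [466.3, 709.3].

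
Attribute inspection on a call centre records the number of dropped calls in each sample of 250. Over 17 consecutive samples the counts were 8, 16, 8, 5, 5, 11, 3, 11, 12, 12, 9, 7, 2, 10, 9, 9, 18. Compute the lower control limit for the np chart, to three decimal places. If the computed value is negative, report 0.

0.226

p̄ = Σdᵢ / (k·n) = 155 / (17 × 250) = 0.03647
LCL = np̄ − 3·√(np̄(1−p̄)) = 9.1176 − 3 × 2.9640 = 0.2257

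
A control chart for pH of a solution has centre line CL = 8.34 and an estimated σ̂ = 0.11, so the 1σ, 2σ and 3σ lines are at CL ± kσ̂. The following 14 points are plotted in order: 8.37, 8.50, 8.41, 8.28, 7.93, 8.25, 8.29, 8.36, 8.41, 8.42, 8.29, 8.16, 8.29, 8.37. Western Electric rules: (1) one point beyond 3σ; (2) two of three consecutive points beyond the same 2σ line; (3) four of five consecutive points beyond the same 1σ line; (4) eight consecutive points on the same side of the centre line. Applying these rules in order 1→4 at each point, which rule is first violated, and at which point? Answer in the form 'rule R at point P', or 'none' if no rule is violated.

rule 1 at point 5

Zone of each point (C = within 1σ̂, B = 1σ̂–2σ̂, A = 2σ̂–3σ̂, * = beyond 3σ̂; sign = side of CL): 1:+C, 2:+B, 3:+C, 4:-C, 5:-*, 6:-C, 7:-C, 8:+C, 9:+C, 10:+C, 11:-C, 12:-B, 13:-C, 14:+C
Rule 1 (one point beyond the 3σ limits) is satisfied at point 5.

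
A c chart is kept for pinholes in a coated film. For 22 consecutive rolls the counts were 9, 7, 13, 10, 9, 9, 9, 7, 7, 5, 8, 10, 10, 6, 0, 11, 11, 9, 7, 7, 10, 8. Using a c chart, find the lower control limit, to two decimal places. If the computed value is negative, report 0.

0.00

c̄ = (9 + 7 + 13 + 10 + 9 + 9 + 9 + 7 + 7 + 5 + 8 + 10 + 10 + 6 + 0 + 11 + 11 + 9 + 7 + 7 + 10 + 8) / 22 = 182 / 22 = 8.2727
LCL = c̄ − 3√c̄ = 8.2727 − 3 × 2.8762 = -0.3560 → 0 (cannot be negative)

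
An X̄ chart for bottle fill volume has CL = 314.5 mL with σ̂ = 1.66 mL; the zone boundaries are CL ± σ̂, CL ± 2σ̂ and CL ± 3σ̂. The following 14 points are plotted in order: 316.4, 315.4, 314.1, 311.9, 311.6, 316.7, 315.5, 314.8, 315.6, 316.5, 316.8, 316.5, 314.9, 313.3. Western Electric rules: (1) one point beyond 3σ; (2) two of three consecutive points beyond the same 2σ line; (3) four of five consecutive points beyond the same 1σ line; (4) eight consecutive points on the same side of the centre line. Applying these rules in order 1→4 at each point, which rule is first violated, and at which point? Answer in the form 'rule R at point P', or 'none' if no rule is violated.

rule 4 at point 13

Zone of each point (C = within 1σ̂, B = 1σ̂–2σ̂, A = 2σ̂–3σ̂, * = beyond 3σ̂; sign = side of CL): 1:+B, 2:+C, 3:-C, 4:-B, 5:-B, 6:+B, 7:+C, 8:+C, 9:+C, 10:+B, 11:+B, 12:+B, 13:+C, 14:-C
Rule 4 (eight consecutive points on the same side of the centre line) is satisfied at point 13.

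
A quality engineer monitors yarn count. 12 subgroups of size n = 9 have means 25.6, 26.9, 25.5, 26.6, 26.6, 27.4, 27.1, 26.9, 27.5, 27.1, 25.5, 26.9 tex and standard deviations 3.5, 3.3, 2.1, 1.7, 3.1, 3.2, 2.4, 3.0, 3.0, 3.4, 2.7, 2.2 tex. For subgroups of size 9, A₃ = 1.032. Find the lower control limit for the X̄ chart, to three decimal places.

X̄̄ = (25.6 + 26.9 + 25.5 + 26.6 + 26.6 + 27.4 + 27.1 + 26.9 + 27.5 + 27.1 + 25.5 + 26.9) / 12 = 26.6333
s̄ = (3.5 + 3.3 + 2.1 + 1.7 + 3.1 + 3.2 + 2.4 + 3.0 + 3.0 + 3.4 + 2.7 + 2.2) / 12 = 2.8000
LCL = X̄̄ − A₃·s̄ = 26.6333 − 1.032 × 2.8000 = 23.7437

23.744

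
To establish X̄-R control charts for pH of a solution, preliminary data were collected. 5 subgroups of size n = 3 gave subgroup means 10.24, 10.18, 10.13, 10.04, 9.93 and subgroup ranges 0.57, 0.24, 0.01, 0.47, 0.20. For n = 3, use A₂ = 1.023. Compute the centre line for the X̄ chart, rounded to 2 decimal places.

X̄̄ = (10.24 + 10.18 + 10.13 + 10.04 + 9.93) / 5 = 50.5200 / 5 = 10.1040
CL = X̄̄ = 10.1040

10.10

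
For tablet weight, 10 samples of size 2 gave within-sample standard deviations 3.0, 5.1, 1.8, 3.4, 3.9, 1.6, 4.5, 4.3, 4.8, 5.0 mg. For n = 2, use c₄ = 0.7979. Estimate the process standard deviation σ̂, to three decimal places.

s̄ = (3.0 + 5.1 + 1.8 + 3.4 + 3.9 + 1.6 + 4.5 + 4.3 + 4.8 + 5.0) / 10 = 3.7400
σ̂ = s̄ / c₄ = 3.7400 / 0.7979 = 4.6873

4.687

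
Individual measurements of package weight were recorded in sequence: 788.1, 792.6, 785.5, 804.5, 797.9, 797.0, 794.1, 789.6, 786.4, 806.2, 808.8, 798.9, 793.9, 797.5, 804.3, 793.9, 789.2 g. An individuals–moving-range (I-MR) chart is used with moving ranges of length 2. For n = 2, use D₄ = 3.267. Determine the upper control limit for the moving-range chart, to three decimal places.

22.767

Moving ranges: 4.5, 7.1, 19.0, 6.6, 0.9, 2.9, 4.5, 3.2, 19.8, 2.6, 9.9, 5.0, 3.6, 6.8, 10.4, 4.7; M̄R̄ = 111.5000 / 16 = 6.9688
UCL_MR = D₄·M̄R̄ = 3.267 × 6.9688 = 22.7669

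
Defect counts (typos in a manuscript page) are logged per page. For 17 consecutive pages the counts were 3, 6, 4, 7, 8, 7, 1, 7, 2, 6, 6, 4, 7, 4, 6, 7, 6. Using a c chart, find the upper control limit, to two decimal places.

c̄ = (3 + 6 + 4 + 7 + 8 + 7 + 1 + 7 + 2 + 6 + 6 + 4 + 7 + 4 + 6 + 7 + 6) / 17 = 91 / 17 = 5.3529
UCL = c̄ + 3√c̄ = 5.3529 + 3 × √5.3529 = 5.3529 + 3 × 2.3136 = 12.2939

12.29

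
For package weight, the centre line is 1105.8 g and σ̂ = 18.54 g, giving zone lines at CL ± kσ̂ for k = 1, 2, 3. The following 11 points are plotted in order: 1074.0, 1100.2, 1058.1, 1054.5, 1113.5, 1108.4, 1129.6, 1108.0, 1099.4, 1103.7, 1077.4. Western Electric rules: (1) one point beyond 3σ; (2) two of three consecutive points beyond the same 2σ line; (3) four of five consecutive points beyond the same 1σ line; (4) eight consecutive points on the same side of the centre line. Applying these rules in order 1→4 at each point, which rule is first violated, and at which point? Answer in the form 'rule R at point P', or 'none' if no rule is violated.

Zone of each point (C = within 1σ̂, B = 1σ̂–2σ̂, A = 2σ̂–3σ̂, * = beyond 3σ̂; sign = side of CL): 1:-B, 2:-C, 3:-A, 4:-A, 5:+C, 6:+C, 7:+B, 8:+C, 9:-C, 10:-C, 11:-B
Rule 2 (two of three consecutive points beyond the same 2σ limit) is satisfied at point 4.

rule 2 at point 4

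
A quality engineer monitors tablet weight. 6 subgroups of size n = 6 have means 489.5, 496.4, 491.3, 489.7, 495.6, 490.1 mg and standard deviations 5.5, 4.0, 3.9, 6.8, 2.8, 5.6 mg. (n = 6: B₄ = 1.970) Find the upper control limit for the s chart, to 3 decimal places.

s̄ = (5.5 + 4.0 + 3.9 + 6.8 + 2.8 + 5.6) / 6 = 4.7667
UCL_s = B₄·s̄ = 1.970 × 4.7667 = 9.3903

9.390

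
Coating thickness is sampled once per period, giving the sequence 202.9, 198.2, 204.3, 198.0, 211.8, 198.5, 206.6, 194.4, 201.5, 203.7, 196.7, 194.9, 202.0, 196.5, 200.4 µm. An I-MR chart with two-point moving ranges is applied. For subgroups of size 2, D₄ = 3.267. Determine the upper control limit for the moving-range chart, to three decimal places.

Moving ranges: 4.7, 6.1, 6.3, 13.8, 13.3, 8.1, 12.2, 7.1, 2.2, 7.0, 1.8, 7.1, 5.5, 3.9; M̄R̄ = 99.1000 / 14 = 7.0786
UCL_MR = D₄·M̄R̄ = 3.267 × 7.0786 = 23.1257

23.126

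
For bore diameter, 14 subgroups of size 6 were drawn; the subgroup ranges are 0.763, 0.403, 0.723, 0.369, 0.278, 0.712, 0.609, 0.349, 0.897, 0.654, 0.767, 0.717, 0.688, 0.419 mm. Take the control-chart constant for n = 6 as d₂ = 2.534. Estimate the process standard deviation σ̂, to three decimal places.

0.235

R̄ = (0.763 + 0.403 + 0.723 + 0.369 + 0.278 + 0.712 + 0.609 + 0.349 + 0.897 + 0.654 + 0.767 + 0.717 + 0.688 + 0.419) / 14 = 0.5963
σ̂ = R̄ / d₂ = 0.5963 / 2.534 = 0.2353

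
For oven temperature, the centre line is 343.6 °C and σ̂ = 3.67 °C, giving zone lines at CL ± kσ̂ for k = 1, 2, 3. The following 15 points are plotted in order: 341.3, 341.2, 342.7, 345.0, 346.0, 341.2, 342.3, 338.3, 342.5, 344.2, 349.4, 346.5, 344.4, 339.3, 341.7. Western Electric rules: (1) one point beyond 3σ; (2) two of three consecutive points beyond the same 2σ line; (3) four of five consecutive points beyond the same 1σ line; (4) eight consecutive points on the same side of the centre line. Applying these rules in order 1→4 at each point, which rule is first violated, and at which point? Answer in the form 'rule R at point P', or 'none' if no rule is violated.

Zone of each point (C = within 1σ̂, B = 1σ̂–2σ̂, A = 2σ̂–3σ̂, * = beyond 3σ̂; sign = side of CL): 1:-C, 2:-C, 3:-C, 4:+C, 5:+C, 6:-C, 7:-C, 8:-B, 9:-C, 10:+C, 11:+B, 12:+C, 13:+C, 14:-B, 15:-C
No rule fires across all 15 points.

none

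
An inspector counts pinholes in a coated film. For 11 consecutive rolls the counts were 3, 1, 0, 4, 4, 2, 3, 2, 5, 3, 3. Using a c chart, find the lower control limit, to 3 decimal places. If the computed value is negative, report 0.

0.000

c̄ = (3 + 1 + 0 + 4 + 4 + 2 + 3 + 2 + 5 + 3 + 3) / 11 = 30 / 11 = 2.7273
LCL = c̄ − 3√c̄ = 2.7273 − 3 × 1.6514 = -2.2271 → 0 (cannot be negative)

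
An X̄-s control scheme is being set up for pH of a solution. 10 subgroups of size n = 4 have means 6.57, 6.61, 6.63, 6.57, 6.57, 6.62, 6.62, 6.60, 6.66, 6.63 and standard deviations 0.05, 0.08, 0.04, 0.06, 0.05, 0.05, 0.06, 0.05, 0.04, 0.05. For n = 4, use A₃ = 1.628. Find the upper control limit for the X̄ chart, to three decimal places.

6.694

X̄̄ = (6.57 + 6.61 + 6.63 + 6.57 + 6.57 + 6.62 + 6.62 + 6.60 + 6.66 + 6.63) / 10 = 6.6080
s̄ = (0.05 + 0.08 + 0.04 + 0.06 + 0.05 + 0.05 + 0.06 + 0.05 + 0.04 + 0.05) / 10 = 0.0530
UCL = X̄̄ + A₃·s̄ = 6.6080 + 1.628 × 0.0530 = 6.6943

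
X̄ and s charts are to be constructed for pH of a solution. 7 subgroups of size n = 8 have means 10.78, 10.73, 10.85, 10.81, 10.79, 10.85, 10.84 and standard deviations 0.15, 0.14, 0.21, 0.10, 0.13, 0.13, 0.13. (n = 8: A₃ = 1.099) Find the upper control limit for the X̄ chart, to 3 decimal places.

10.963

X̄̄ = (10.78 + 10.73 + 10.85 + 10.81 + 10.79 + 10.85 + 10.84) / 7 = 10.8071
s̄ = (0.15 + 0.14 + 0.21 + 0.10 + 0.13 + 0.13 + 0.13) / 7 = 0.1414
UCL = X̄̄ + A₃·s̄ = 10.8071 + 1.099 × 0.1414 = 10.9626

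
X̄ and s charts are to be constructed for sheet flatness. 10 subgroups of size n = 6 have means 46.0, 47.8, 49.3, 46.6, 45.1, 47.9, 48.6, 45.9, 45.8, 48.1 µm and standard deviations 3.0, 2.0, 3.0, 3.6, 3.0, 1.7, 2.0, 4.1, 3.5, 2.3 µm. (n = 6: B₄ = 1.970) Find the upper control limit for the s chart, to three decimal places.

s̄ = (3.0 + 2.0 + 3.0 + 3.6 + 3.0 + 1.7 + 2.0 + 4.1 + 3.5 + 2.3) / 10 = 2.8200
UCL_s = B₄·s̄ = 1.970 × 2.8200 = 5.5554

5.555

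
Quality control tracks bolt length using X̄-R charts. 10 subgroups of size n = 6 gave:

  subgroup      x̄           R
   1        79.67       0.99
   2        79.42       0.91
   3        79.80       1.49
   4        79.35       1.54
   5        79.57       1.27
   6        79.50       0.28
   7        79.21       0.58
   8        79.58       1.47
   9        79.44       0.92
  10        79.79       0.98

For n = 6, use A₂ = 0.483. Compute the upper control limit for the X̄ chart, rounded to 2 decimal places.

80.04

X̄̄ = (79.67 + 79.42 + 79.80 + 79.35 + 79.57 + 79.50 + 79.21 + 79.58 + 79.44 + 79.79) / 10 = 795.3300 / 10 = 79.5330
R̄ = (0.99 + 0.91 + 1.49 + 1.54 + 1.27 + 0.28 + 0.58 + 1.47 + 0.92 + 0.98) / 10 = 10.4300 / 10 = 1.0430
UCL = X̄̄ + A₂·R̄ = 79.5330 + 0.483 × 1.0430 = 80.0368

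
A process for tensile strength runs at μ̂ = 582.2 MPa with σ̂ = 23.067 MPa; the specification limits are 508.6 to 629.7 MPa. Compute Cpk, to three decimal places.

0.686

Cpu = (USL − μ̂) / (3σ̂) = (629.7 − 582.2) / (3 × 23.067) = 0.6864; Cpl = (μ̂ − LSL) / (3σ̂) = (582.2 − 508.6) / (3 × 23.067) = 1.0636; Cpk = min(Cpu, Cpl) = 0.6864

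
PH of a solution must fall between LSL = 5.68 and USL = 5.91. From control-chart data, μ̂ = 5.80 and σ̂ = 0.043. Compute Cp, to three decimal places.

Cp = (USL − LSL) / (6σ̂) = (5.91 − 5.68) / (6 × 0.043) = 0.2300 / 0.2580 = 0.8915

0.891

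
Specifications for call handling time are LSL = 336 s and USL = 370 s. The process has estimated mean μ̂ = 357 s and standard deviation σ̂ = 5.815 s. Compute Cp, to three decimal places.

Cp = (USL − LSL) / (6σ̂) = (370 − 336) / (6 × 5.815) = 34.0000 / 34.8900 = 0.9745

0.974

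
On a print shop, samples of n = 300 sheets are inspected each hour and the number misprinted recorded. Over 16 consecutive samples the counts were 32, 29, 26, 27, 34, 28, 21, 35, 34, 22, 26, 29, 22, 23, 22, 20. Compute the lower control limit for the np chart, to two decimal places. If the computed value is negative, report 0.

p̄ = Σdᵢ / (k·n) = 430 / (16 × 300) = 0.08958
LCL = np̄ − 3·√(np̄(1−p̄)) = 26.8750 − 3 × 4.9465 = 12.0356

12.04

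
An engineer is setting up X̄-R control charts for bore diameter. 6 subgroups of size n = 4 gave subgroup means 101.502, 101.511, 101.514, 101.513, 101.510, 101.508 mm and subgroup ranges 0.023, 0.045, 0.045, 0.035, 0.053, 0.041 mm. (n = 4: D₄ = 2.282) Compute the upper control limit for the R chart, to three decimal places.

R̄ = (0.023 + 0.045 + 0.045 + 0.035 + 0.053 + 0.041) / 6 = 0.2420 / 6 = 0.0403
UCL_R = D₄·R̄ = 2.282 × 0.0403 = 0.0920

0.092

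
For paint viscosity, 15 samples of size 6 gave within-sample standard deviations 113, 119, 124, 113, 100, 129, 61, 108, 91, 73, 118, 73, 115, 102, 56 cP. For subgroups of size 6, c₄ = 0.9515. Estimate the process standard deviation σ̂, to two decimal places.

104.75

s̄ = (113 + 119 + 124 + 113 + 100 + 129 + 61 + 108 + 91 + 73 + 118 + 73 + 115 + 102 + 56) / 15 = 99.6667
σ̂ = s̄ / c₄ = 99.6667 / 0.9515 = 104.7469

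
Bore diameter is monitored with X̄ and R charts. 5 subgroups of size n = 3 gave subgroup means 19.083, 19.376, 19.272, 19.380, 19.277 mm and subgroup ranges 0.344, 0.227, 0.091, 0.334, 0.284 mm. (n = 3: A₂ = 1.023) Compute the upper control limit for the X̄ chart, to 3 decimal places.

X̄̄ = (19.083 + 19.376 + 19.272 + 19.380 + 19.277) / 5 = 96.3880 / 5 = 19.2776
R̄ = (0.344 + 0.227 + 0.091 + 0.334 + 0.284) / 5 = 1.2800 / 5 = 0.2560
UCL = X̄̄ + A₂·R̄ = 19.2776 + 1.023 × 0.2560 = 19.5395

19.539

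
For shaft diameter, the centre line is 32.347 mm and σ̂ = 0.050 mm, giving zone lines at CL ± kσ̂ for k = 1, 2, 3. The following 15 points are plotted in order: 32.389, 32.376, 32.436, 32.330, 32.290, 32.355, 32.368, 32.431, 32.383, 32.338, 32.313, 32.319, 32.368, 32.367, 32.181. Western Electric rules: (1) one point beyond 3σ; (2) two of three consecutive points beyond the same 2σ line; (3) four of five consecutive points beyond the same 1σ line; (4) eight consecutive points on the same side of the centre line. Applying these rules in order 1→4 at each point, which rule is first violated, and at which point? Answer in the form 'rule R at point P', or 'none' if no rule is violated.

Zone of each point (C = within 1σ̂, B = 1σ̂–2σ̂, A = 2σ̂–3σ̂, * = beyond 3σ̂; sign = side of CL): 1:+C, 2:+C, 3:+B, 4:-C, 5:-B, 6:+C, 7:+C, 8:+B, 9:+C, 10:-C, 11:-C, 12:-C, 13:+C, 14:+C, 15:-*
Rule 1 (one point beyond the 3σ limits) is satisfied at point 15.

rule 1 at point 15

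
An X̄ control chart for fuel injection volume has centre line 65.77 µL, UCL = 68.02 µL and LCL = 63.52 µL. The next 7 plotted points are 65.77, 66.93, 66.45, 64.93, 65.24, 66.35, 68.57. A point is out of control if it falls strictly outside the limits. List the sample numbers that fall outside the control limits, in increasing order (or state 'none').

7

Compare each point to [63.52, 68.02]: sample 7 = 68.57 > UCL.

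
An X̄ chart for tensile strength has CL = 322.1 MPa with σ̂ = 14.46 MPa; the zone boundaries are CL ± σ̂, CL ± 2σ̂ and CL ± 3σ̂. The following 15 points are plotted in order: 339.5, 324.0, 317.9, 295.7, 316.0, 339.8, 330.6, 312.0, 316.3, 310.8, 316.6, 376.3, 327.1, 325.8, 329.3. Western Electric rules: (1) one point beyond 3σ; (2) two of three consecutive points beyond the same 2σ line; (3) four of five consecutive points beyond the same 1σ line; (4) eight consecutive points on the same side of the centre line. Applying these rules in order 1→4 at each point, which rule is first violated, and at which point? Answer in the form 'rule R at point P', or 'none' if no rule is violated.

Zone of each point (C = within 1σ̂, B = 1σ̂–2σ̂, A = 2σ̂–3σ̂, * = beyond 3σ̂; sign = side of CL): 1:+B, 2:+C, 3:-C, 4:-B, 5:-C, 6:+B, 7:+C, 8:-C, 9:-C, 10:-C, 11:-C, 12:+*, 13:+C, 14:+C, 15:+C
Rule 1 (one point beyond the 3σ limits) is satisfied at point 12.

rule 1 at point 12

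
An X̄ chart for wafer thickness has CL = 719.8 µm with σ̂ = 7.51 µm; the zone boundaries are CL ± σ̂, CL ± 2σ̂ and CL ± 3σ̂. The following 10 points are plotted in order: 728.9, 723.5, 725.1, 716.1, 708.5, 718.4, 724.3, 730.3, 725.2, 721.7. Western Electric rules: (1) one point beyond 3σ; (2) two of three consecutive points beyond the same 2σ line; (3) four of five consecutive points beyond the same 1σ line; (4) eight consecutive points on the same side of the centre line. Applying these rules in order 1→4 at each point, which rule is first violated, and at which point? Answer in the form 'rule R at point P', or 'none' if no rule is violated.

none

Zone of each point (C = within 1σ̂, B = 1σ̂–2σ̂, A = 2σ̂–3σ̂, * = beyond 3σ̂; sign = side of CL): 1:+B, 2:+C, 3:+C, 4:-C, 5:-B, 6:-C, 7:+C, 8:+B, 9:+C, 10:+C
No rule fires across all 10 points.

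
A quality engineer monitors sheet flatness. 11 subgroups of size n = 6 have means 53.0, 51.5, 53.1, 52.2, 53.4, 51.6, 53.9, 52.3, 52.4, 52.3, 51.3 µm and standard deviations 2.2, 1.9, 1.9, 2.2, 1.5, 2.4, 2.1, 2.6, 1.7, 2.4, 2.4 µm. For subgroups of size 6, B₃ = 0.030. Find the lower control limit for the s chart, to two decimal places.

0.06

s̄ = (2.2 + 1.9 + 1.9 + 2.2 + 1.5 + 2.4 + 2.1 + 2.6 + 1.7 + 2.4 + 2.4) / 11 = 2.1182
LCL_s = B₃·s̄ = 0.030 × 2.1182 = 0.0635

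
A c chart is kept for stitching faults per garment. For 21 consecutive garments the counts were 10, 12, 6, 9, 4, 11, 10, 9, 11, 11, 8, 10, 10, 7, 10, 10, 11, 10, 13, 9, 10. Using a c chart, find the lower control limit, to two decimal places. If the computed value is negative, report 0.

c̄ = (10 + 12 + 6 + 9 + 4 + 11 + 10 + 9 + 11 + 11 + 8 + 10 + 10 + 7 + 10 + 10 + 11 + 10 + 13 + 9 + 10) / 21 = 201 / 21 = 9.5714
LCL = c̄ − 3√c̄ = 9.5714 − 3 × 3.0938 = 0.2901

0.29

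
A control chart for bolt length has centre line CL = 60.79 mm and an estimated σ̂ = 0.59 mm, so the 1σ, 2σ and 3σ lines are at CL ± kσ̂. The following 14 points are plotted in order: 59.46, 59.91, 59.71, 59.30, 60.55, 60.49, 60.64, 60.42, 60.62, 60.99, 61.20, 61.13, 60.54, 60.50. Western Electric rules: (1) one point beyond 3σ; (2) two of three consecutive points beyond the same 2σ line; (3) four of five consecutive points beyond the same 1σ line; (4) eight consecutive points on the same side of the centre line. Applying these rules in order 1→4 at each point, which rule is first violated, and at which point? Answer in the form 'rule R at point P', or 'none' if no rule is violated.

Zone of each point (C = within 1σ̂, B = 1σ̂–2σ̂, A = 2σ̂–3σ̂, * = beyond 3σ̂; sign = side of CL): 1:-A, 2:-B, 3:-B, 4:-A, 5:-C, 6:-C, 7:-C, 8:-C, 9:-C, 10:+C, 11:+C, 12:+C, 13:-C, 14:-C
Rule 3 (four of five consecutive points beyond the same 1σ limit) is satisfied at point 4.

rule 3 at point 4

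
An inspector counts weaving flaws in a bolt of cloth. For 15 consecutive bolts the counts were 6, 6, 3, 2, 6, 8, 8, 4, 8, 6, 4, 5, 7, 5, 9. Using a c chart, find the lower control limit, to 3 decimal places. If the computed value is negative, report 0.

c̄ = (6 + 6 + 3 + 2 + 6 + 8 + 8 + 4 + 8 + 6 + 4 + 5 + 7 + 5 + 9) / 15 = 87 / 15 = 5.8000
LCL = c̄ − 3√c̄ = 5.8000 − 3 × 2.4083 = -1.4250 → 0 (cannot be negative)

0.000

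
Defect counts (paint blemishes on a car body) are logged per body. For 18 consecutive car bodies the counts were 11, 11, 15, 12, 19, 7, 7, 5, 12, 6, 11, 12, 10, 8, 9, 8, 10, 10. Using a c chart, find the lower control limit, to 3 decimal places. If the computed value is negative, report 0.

c̄ = (11 + 11 + 15 + 12 + 19 + 7 + 7 + 5 + 12 + 6 + 11 + 12 + 10 + 8 + 9 + 8 + 10 + 10) / 18 = 183 / 18 = 10.1667
LCL = c̄ − 3√c̄ = 10.1667 − 3 × 3.1885 = 0.6011

0.601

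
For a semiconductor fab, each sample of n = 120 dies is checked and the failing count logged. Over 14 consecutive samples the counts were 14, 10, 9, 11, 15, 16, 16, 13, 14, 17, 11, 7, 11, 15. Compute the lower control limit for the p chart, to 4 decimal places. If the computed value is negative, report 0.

p̄ = Σdᵢ / (k·n) = 179 / (14 × 120) = 0.10655
LCL = p̄ − 3·√(p̄(1−p̄)/n) = 0.10655 − 3 × 0.02817 = 0.02205

0.0221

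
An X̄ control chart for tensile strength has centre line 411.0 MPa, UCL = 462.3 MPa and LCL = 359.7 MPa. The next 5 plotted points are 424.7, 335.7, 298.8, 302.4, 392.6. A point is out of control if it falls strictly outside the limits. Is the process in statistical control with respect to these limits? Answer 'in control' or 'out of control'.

out of control

Compare each point to [359.7, 462.3]: sample 2 = 335.7 < LCL; sample 3 = 298.8 < LCL; sample 4 = 302.4 < LCL.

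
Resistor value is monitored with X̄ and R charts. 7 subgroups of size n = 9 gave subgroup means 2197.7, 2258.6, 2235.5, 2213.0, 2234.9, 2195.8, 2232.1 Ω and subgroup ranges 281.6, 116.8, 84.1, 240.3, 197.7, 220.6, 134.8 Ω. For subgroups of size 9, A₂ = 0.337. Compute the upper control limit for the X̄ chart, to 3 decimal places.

2285.368

X̄̄ = (2197.7 + 2258.6 + 2235.5 + 2213.0 + 2234.9 + 2195.8 + 2232.1) / 7 = 15567.6000 / 7 = 2223.9429
R̄ = (281.6 + 116.8 + 84.1 + 240.3 + 197.7 + 220.6 + 134.8) / 7 = 1275.9000 / 7 = 182.2714
UCL = X̄̄ + A₂·R̄ = 2223.9429 + 0.337 × 182.2714 = 2285.3683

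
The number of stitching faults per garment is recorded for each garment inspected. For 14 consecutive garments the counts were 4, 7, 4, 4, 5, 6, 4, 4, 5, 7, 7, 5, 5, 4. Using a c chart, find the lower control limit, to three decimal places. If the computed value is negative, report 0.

0.000

c̄ = (4 + 7 + 4 + 4 + 5 + 6 + 4 + 4 + 5 + 7 + 7 + 5 + 5 + 4) / 14 = 71 / 14 = 5.0714
LCL = c̄ − 3√c̄ = 5.0714 − 3 × 2.2520 = -1.6845 → 0 (cannot be negative)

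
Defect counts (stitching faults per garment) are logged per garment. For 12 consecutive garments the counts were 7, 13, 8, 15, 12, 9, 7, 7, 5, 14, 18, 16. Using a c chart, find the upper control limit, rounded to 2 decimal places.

20.83

c̄ = (7 + 13 + 8 + 15 + 12 + 9 + 7 + 7 + 5 + 14 + 18 + 16) / 12 = 131 / 12 = 10.9167
UCL = c̄ + 3√c̄ = 10.9167 + 3 × √10.9167 = 10.9167 + 3 × 3.3040 = 20.8288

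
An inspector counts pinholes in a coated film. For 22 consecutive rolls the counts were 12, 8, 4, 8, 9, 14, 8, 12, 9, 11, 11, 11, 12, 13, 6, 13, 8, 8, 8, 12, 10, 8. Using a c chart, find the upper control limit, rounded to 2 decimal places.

c̄ = (12 + 8 + 4 + 8 + 9 + 14 + 8 + 12 + 9 + 11 + 11 + 11 + 12 + 13 + 6 + 13 + 8 + 8 + 8 + 12 + 10 + 8) / 22 = 215 / 22 = 9.7727
UCL = c̄ + 3√c̄ = 9.7727 + 3 × √9.7727 = 9.7727 + 3 × 3.1261 = 19.1511

19.15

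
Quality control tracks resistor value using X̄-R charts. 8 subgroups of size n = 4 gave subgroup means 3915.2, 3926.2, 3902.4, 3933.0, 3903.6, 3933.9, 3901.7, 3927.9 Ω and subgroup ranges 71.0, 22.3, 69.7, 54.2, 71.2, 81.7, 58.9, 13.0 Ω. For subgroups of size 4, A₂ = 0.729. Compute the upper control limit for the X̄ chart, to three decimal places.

3958.265

X̄̄ = (3915.2 + 3926.2 + 3902.4 + 3933.0 + 3903.6 + 3933.9 + 3901.7 + 3927.9) / 8 = 31343.9000 / 8 = 3917.9875
R̄ = (71.0 + 22.3 + 69.7 + 54.2 + 71.2 + 81.7 + 58.9 + 13.0) / 8 = 442.0000 / 8 = 55.2500
UCL = X̄̄ + A₂·R̄ = 3917.9875 + 0.729 × 55.2500 = 3958.2648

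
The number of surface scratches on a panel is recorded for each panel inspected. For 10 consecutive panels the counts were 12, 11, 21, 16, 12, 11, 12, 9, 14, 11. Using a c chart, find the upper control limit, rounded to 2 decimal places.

23.67

c̄ = (12 + 11 + 21 + 16 + 12 + 11 + 12 + 9 + 14 + 11) / 10 = 129 / 10 = 12.9000
UCL = c̄ + 3√c̄ = 12.9000 + 3 × √12.9000 = 12.9000 + 3 × 3.5917 = 23.6750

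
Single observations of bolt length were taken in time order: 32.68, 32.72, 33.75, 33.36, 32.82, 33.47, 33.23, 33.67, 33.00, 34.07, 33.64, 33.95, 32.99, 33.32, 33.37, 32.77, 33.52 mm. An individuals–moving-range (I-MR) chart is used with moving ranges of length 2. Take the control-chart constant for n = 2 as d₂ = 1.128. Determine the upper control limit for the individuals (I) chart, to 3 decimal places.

X̄ = (32.68 + 32.72 + 33.75 + 33.36 + 32.82 + 33.47 + 33.23 + 33.67 + 33.00 + 34.07 + 33.64 + 33.95 + 32.99 + 33.32 + 33.37 + 32.77 + 33.52) / 17 = 33.3135
Moving ranges: 0.04, 1.03, 0.39, 0.54, 0.65, 0.24, 0.44, 0.67, 1.07, 0.43, 0.31, 0.96, 0.33, 0.05, 0.60, 0.75; M̄R̄ = 8.5000 / 16 = 0.5312
UCL = X̄ + 3·M̄R̄/d₂ = 33.3135 + 3 × 0.5312 / 1.128 = 34.7264

34.726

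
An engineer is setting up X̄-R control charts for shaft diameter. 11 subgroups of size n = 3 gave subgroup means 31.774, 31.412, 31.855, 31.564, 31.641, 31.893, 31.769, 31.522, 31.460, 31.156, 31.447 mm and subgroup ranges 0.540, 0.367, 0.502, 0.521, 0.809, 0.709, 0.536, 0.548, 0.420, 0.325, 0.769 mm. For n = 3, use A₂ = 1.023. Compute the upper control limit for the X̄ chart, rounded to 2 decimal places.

X̄̄ = (31.774 + 31.412 + 31.855 + 31.564 + 31.641 + 31.893 + 31.769 + 31.522 + 31.460 + 31.156 + 31.447) / 11 = 347.4930 / 11 = 31.5903
R̄ = (0.540 + 0.367 + 0.502 + 0.521 + 0.809 + 0.709 + 0.536 + 0.548 + 0.420 + 0.325 + 0.769) / 11 = 6.0460 / 11 = 0.5496
UCL = X̄̄ + A₂·R̄ = 31.5903 + 1.023 × 0.5496 = 32.1526

32.15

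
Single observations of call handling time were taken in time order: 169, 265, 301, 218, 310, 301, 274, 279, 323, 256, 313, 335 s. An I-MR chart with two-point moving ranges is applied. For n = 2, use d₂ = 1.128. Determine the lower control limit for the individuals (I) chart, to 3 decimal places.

148.589

X̄ = (169 + 265 + 301 + 218 + 310 + 301 + 274 + 279 + 323 + 256 + 313 + 335) / 12 = 278.6667
Moving ranges: 96, 36, 83, 92, 9, 27, 5, 44, 67, 57, 22; M̄R̄ = 538.0000 / 11 = 48.9091
LCL = X̄ − 3·M̄R̄/d₂ = 278.6667 − 3 × 48.9091 / 1.128 = 148.5893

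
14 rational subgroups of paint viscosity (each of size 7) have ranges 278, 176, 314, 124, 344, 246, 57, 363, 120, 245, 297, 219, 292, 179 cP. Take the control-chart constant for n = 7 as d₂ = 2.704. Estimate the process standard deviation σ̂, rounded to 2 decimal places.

R̄ = (278 + 176 + 314 + 124 + 344 + 246 + 57 + 363 + 120 + 245 + 297 + 219 + 292 + 179) / 14 = 232.4286
σ̂ = R̄ / d₂ = 232.4286 / 2.704 = 85.9573

85.96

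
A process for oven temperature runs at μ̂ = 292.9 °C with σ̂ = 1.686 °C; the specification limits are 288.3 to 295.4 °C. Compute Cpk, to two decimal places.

0.49

Cpu = (USL − μ̂) / (3σ̂) = (295.4 − 292.9) / (3 × 1.686) = 0.4943; Cpl = (μ̂ − LSL) / (3σ̂) = (292.9 − 288.3) / (3 × 1.686) = 0.9095; Cpk = min(Cpu, Cpl) = 0.4943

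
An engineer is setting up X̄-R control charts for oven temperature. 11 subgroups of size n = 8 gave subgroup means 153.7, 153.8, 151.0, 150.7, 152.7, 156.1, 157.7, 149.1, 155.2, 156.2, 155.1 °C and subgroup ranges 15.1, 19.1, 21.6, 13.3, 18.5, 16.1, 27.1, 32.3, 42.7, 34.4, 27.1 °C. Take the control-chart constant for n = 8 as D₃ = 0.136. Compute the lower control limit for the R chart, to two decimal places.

R̄ = (15.1 + 19.1 + 21.6 + 13.3 + 18.5 + 16.1 + 27.1 + 32.3 + 42.7 + 34.4 + 27.1) / 11 = 267.3000 / 11 = 24.3000
LCL_R = D₃·R̄ = 0.136 × 24.3000 = 3.3048

3.30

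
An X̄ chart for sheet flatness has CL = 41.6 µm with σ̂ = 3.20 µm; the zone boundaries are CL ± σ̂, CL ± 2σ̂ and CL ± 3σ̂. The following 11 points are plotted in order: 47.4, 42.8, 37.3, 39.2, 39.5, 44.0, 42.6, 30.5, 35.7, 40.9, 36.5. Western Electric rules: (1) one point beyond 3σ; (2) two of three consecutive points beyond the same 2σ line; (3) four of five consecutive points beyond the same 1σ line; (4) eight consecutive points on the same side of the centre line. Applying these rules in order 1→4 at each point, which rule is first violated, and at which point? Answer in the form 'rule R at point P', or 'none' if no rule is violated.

rule 1 at point 8

Zone of each point (C = within 1σ̂, B = 1σ̂–2σ̂, A = 2σ̂–3σ̂, * = beyond 3σ̂; sign = side of CL): 1:+B, 2:+C, 3:-B, 4:-C, 5:-C, 6:+C, 7:+C, 8:-*, 9:-B, 10:-C, 11:-B
Rule 1 (one point beyond the 3σ limits) is satisfied at point 8.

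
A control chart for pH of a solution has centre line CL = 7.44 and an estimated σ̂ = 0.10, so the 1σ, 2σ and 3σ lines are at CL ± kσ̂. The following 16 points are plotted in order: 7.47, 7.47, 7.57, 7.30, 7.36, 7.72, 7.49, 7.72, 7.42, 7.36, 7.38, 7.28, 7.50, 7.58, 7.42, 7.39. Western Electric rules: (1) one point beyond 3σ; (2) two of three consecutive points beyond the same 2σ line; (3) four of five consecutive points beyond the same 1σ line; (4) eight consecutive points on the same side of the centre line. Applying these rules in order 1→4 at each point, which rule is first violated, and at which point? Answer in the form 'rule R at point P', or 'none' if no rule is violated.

Zone of each point (C = within 1σ̂, B = 1σ̂–2σ̂, A = 2σ̂–3σ̂, * = beyond 3σ̂; sign = side of CL): 1:+C, 2:+C, 3:+B, 4:-B, 5:-C, 6:+A, 7:+C, 8:+A, 9:-C, 10:-C, 11:-C, 12:-B, 13:+C, 14:+B, 15:-C, 16:-C
Rule 2 (two of three consecutive points beyond the same 2σ limit) is satisfied at point 8.

rule 2 at point 8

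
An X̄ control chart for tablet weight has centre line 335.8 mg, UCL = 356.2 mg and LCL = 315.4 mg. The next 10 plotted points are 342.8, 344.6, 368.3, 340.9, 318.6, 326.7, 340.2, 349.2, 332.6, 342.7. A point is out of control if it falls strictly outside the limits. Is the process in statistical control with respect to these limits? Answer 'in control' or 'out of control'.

Compare each point to [315.4, 356.2]: sample 3 = 368.3 > UCL.

out of control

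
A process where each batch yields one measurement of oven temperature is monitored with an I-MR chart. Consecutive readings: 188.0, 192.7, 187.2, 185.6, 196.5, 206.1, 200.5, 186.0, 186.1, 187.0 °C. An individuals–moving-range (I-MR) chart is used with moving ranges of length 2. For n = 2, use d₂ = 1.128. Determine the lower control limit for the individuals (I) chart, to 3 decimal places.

X̄ = (188.0 + 192.7 + 187.2 + 185.6 + 196.5 + 206.1 + 200.5 + 186.0 + 186.1 + 187.0) / 10 = 191.5700
Moving ranges: 4.7, 5.5, 1.6, 10.9, 9.6, 5.6, 14.5, 0.1, 0.9; M̄R̄ = 53.4000 / 9 = 5.9333
LCL = X̄ − 3·M̄R̄/d₂ = 191.5700 − 3 × 5.9333 / 1.128 = 175.7899

175.790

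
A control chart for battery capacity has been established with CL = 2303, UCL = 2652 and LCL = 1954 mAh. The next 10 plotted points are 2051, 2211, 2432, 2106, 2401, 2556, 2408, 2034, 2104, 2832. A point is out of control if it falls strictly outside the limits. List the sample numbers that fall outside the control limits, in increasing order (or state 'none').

Compare each point to [1954, 2652]: sample 10 = 2832 > UCL.

10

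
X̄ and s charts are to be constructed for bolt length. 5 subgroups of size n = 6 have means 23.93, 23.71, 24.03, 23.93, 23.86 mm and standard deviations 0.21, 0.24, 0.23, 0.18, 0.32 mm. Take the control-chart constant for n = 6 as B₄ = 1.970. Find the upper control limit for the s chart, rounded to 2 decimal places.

0.46

s̄ = (0.21 + 0.24 + 0.23 + 0.18 + 0.32) / 5 = 0.2360
UCL_s = B₄·s̄ = 1.970 × 0.2360 = 0.4649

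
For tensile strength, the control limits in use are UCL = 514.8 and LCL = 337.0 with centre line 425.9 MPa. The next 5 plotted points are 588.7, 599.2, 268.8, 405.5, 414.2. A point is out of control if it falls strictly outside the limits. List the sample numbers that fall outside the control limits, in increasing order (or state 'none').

1, 2, 3

Compare each point to [337.0, 514.8]: sample 1 = 588.7 > UCL; sample 2 = 599.2 > UCL; sample 3 = 268.8 < LCL.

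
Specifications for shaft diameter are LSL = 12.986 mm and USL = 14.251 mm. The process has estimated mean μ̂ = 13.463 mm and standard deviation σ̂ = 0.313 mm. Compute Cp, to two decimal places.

Cp = (USL − LSL) / (6σ̂) = (14.251 − 12.986) / (6 × 0.313) = 1.2650 / 1.8780 = 0.6736

0.67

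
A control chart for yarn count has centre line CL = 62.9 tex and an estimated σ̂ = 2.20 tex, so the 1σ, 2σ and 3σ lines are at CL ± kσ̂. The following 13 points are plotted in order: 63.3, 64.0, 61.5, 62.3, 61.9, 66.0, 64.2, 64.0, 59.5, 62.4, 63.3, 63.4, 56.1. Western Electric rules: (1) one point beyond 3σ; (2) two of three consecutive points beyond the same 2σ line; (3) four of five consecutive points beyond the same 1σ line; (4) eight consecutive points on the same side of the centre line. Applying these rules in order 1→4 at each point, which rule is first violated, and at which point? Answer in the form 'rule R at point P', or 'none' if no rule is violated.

Zone of each point (C = within 1σ̂, B = 1σ̂–2σ̂, A = 2σ̂–3σ̂, * = beyond 3σ̂; sign = side of CL): 1:+C, 2:+C, 3:-C, 4:-C, 5:-C, 6:+B, 7:+C, 8:+C, 9:-B, 10:-C, 11:+C, 12:+C, 13:-*
Rule 1 (one point beyond the 3σ limits) is satisfied at point 13.

rule 1 at point 13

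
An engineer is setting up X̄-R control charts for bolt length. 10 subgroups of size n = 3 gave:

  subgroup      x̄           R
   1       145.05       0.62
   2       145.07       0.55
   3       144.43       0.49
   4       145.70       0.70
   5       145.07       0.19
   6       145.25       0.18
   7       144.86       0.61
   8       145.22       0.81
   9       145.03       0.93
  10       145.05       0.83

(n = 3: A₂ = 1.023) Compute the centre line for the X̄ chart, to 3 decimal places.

X̄̄ = (145.05 + 145.07 + 144.43 + 145.70 + 145.07 + 145.25 + 144.86 + 145.22 + 145.03 + 145.05) / 10 = 1450.7300 / 10 = 145.0730
CL = X̄̄ = 145.0730

145.073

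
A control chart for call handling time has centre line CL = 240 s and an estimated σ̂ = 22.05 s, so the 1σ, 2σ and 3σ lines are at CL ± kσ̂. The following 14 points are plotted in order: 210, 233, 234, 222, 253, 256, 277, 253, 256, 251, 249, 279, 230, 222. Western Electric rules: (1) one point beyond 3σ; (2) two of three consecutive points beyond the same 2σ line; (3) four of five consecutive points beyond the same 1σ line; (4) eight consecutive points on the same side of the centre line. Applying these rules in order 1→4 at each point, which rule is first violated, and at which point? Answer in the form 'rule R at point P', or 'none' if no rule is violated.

rule 4 at point 12

Zone of each point (C = within 1σ̂, B = 1σ̂–2σ̂, A = 2σ̂–3σ̂, * = beyond 3σ̂; sign = side of CL): 1:-B, 2:-C, 3:-C, 4:-C, 5:+C, 6:+C, 7:+B, 8:+C, 9:+C, 10:+C, 11:+C, 12:+B, 13:-C, 14:-C
Rule 4 (eight consecutive points on the same side of the centre line) is satisfied at point 12.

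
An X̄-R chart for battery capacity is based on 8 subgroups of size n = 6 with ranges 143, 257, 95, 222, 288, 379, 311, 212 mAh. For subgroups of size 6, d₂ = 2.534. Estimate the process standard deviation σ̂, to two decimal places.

94.07

R̄ = (143 + 257 + 95 + 222 + 288 + 379 + 311 + 212) / 8 = 238.3750
σ̂ = R̄ / d₂ = 238.3750 / 2.534 = 94.0706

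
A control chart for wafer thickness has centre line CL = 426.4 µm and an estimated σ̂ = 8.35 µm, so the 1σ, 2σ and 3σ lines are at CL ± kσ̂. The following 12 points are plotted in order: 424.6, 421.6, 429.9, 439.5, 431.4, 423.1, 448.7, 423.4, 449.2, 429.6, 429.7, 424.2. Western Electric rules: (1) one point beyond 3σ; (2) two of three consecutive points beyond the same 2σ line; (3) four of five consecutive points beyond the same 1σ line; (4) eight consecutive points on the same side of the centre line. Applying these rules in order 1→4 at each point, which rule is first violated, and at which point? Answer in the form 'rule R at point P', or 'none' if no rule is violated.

Zone of each point (C = within 1σ̂, B = 1σ̂–2σ̂, A = 2σ̂–3σ̂, * = beyond 3σ̂; sign = side of CL): 1:-C, 2:-C, 3:+C, 4:+B, 5:+C, 6:-C, 7:+A, 8:-C, 9:+A, 10:+C, 11:+C, 12:-C
Rule 2 (two of three consecutive points beyond the same 2σ limit) is satisfied at point 9.

rule 2 at point 9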